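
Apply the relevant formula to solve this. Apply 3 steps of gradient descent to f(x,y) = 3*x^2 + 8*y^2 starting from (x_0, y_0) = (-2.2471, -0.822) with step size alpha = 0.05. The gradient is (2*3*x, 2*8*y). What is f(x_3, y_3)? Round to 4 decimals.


Gradient descent on f(x,y) = 3*x^2 + 8*y^2.
Starting point: (-2.2471, -0.822), alpha = 0.05
Step 1: grad_x = 2*3*-2.2471 = -13.4826, grad_y = 2*8*-0.822 = -13.152
  x_1 = -2.2471 - 0.05*-13.4826 = -1.573
  y_1 = -0.822 - 0.05*-13.152 = -0.1644
Step 2: grad_x = 2*3*-1.573 = -9.4378, grad_y = 2*8*-0.1644 = -2.6304
  x_2 = -1.573 - 0.05*-9.4378 = -1.1011
  y_2 = -0.1644 - 0.05*-2.6304 = -0.0329
Step 3: grad_x = 2*3*-1.1011 = -6.6065, grad_y = 2*8*-0.0329 = -0.5261
  x_3 = -1.1011 - 0.05*-6.6065 = -0.7708
  y_3 = -0.0329 - 0.05*-0.5261 = -0.0066
f(-0.7708, -0.0066) = 3*(-0.7708)^2 + 8*(-0.0066)^2 = 1.7825


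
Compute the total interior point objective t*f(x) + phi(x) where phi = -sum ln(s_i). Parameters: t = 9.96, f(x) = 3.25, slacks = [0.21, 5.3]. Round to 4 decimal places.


Step 1: Compute log-barrier.
ln values: [-1.5606, 1.6677]
phi = -(-1.5606 + 1.6677) = -0.1071
Step 2: Compute augmented objective.
t*f(x) = 9.96*3.25 = 32.37
Total = 32.37 - 0.1071 = 32.2629


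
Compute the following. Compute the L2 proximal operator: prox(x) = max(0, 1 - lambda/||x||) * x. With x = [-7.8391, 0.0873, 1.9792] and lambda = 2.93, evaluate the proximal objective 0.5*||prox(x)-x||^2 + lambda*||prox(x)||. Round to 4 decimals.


Step 1: Compute ||x||.
||x|| = 8.0856
Step 2: Compute scaling factor.
scale = max(0, 1 - 2.93/8.0856) = 0.6376
Step 3: prox(x) = [-4.9984, 0.0557, 1.262]
||prox(x)|| = 5.1556
Step 4: Proximal objective.
0.5*||prox-x||^2 = 4.2925
lambda*||prox|| = 15.1059
Total = 19.3983


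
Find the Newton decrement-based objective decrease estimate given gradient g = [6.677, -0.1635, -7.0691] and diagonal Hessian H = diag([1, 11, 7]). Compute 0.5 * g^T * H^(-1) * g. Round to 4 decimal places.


Step 1: H is diagonal, so H^(-1) * g = [6.677, -0.0149, -1.0099].
Step 2: g^T H^(-1) g = sum_i g_i^2 / H_ii
  = (6.677)^2/1 + (-0.1635)^2/11 + (-7.0691)^2/7
  = 44.5823 + 0.0024 + 7.1389 = 51.7236
Step 3: Objective decrease = 0.5 * g^T H^(-1) g = 25.8618


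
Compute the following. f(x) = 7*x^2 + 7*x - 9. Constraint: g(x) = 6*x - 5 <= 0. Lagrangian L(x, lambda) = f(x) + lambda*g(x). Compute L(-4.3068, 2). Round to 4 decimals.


Step 1: Evaluate f(x).
f(-4.3068) = 7*(-4.3068)^2 + 7*(-4.3068) - 9 = 90.6921
Step 2: Evaluate g(x).
g(-4.3068) = 6*-4.3068 - 5 = -30.8408
Step 3: Compute Lagrangian.
L = 90.6921 + 2*-30.8408 = 29.0105


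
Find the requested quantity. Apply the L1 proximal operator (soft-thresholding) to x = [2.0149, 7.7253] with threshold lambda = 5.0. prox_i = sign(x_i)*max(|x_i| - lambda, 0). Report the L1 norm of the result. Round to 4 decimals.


Soft-thresholding with lambda = 5.0:
prox(2.0149) = sign(2.0149)*max(|2.0149| - 5.0, 0) = 0.0
prox(7.7253) = sign(7.7253)*max(|7.7253| - 5.0, 0) = 2.7253
prox(x) = [0.0, 2.7253]
||prox(x)||_1 = 0.0 + 2.7253 = 2.7253


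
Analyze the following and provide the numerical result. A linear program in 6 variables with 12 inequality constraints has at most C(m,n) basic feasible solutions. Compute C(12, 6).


Each vertex corresponds to some choice of n active constraints out of m, so the number of vertices is at most C(m, n) = m! / (n!(m-n)!).
m = 12, n = 6
Numerator: 12 * 11 * 10 * 9 * 8 * 7
Denominator: 6! = 720
C(12, 6) = 924


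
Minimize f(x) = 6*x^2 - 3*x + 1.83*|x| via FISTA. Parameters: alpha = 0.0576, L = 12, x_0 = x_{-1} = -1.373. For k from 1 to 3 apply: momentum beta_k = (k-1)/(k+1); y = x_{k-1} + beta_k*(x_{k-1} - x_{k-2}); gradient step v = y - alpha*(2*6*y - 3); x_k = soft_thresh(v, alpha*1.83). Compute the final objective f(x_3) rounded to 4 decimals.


FISTA on f(x) = 6*x^2 - 3*x + 1.83*|x|
L = 12, alpha = 0.0576
Iteration 1: beta = 0.0, y = -1.373 + 0.0*(-1.373 + 1.373) = -1.373
  grad(y) = -19.476, v = y - alpha*grad = -0.2512
  prox(v) = soft_thresh(-0.2512, 0.1054) = -0.1458
Iteration 2: beta = 0.3333, y = -0.1458 + 0.3333*(-0.1458 + 1.373) = 0.2633
  grad(y) = 0.1596, v = y - alpha*grad = 0.2541
  prox(v) = soft_thresh(0.2541, 0.1054) = 0.1487
Iteration 3: beta = 0.5, y = 0.1487 + 0.5*(0.1487 + 0.1458) = 0.2959
  grad(y) = 0.5512, v = y - alpha*grad = 0.2642
  prox(v) = soft_thresh(0.2642, 0.1054) = 0.1588
f(x_3) = 6*0.1588^2 - 3*0.1588 + 1.83*|0.1588| = -0.0345


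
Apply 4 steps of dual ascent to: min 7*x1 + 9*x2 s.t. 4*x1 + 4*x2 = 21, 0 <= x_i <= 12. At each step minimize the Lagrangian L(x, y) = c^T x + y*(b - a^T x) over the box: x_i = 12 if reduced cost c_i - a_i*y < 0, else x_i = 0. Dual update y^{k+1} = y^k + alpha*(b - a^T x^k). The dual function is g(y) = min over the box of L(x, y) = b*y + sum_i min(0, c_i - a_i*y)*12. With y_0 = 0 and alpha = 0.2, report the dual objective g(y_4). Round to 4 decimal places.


Dual ascent for LP: min 7*x1 + 9*x2, 4*x1 + 4*x2 = 21, 0 <= x_i <= 12
Step 1: y^k = 0.0, reduced costs: (7.0, 9.0)
  x^k = (0.0, 0.0), subgradient = b - a^T x = 21.0
  y^{k+1} = 0.0 + 0.2*21.0 = 4.2
Step 2: y^k = 4.2, reduced costs: (-9.8, -7.8)
  x^k = (12.0, 12.0), subgradient = b - a^T x = -75.0
  y^{k+1} = 4.2 + 0.2*-75.0 = -10.8
Step 3: y^k = -10.8, reduced costs: (50.2, 52.2)
  x^k = (0.0, 0.0), subgradient = b - a^T x = 21.0
  y^{k+1} = -10.8 + 0.2*21.0 = -6.6
Step 4: y^k = -6.6, reduced costs: (33.4, 35.4)
  x^k = (0.0, 0.0), subgradient = b - a^T x = 21.0
  y^{k+1} = -6.6 + 0.2*21.0 = -2.4
Dual objective at y_4 = -2.4: reduced costs (16.6, 18.6), box minimizer x = (0.0, 0.0)
g(y_4) = b*y + (c1 - a1*y)*x1 + (c2 - a2*y)*x2 = 21*(-2.4) + 16.6*0.0 + 18.6*0.0 = -50.4 + 0.0 + 0.0 = -50.4


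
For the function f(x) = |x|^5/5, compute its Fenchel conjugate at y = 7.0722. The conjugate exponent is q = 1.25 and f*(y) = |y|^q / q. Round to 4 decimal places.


The conjugate exponent q satisfies 1/p + 1/q = 1.
p = 5, so q = 5/(5 - 1) = 1.25
|y|^q = 7.0722^1.25 = 11.533
f*(7.0722) = 11.533 / 1.25 = 9.2264


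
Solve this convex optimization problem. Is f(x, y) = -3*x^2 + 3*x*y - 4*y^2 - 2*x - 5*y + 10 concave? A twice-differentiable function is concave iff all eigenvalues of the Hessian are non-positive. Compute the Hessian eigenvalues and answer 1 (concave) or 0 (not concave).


The Hessian of f(x,y) = -3*x^2 + 3*x*y - 4*y^2 - 2*x - 5*y + 10 is:
H = [[-6, 3], [3, -8]]
Trace = -6 - 8 = -14
Determinant = -6*-8 - (3)^2 = 39
Discriminant = (-14)^2 - 4*39 = 40.0
Eigenvalues: lambda_1 = -10.1623, lambda_2 = -3.8377
The function is concave.

1


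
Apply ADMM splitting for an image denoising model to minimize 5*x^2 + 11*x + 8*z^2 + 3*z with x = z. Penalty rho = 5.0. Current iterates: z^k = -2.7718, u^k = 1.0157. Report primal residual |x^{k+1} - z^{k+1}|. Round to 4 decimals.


ADMM iteration with rho = 5.0, z^k = -2.7718, u^k = 1.0157
Step 1: x-update.
Minimize 5*x^2 + 11*x + (5.0/2)*(x + 2.7718 + 1.0157)^2
FOC: (2*5 + 5.0)*x = -11 + 5.0*(-2.7718 - 1.0157)
x^{k+1} = -1.9958
Step 2: z-update.
Minimize 8*z^2 + 3*z + (5.0/2)*(-1.9958 - z + 1.0157)^2
FOC: (2*8 + 5.0)*z = -3 + 5.0*(-1.9958 + 1.0157)
z^{k+1} = -0.3762
Step 3: u-update.
u^{k+1} = 1.0157 - 1.9958 + 0.3762 = -0.6039
Step 4: Primal residual = |-1.9958 + 0.3762| = 1.6196


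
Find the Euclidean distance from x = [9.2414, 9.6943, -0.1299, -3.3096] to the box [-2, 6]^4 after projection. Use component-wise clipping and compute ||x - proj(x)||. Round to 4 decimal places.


Project each component onto [-2, 6].
clip(9.2414) = 6.0, clip(9.6943) = 6.0, clip(-0.1299) = -0.1299, clip(-3.3096) = -2.0
Projection = [6.0, 6.0, -0.1299, -2.0]
Squared diffs: [10.5067, 13.6479, 0.0, 1.7151]
Distance = sqrt(25.8697) = 5.0862


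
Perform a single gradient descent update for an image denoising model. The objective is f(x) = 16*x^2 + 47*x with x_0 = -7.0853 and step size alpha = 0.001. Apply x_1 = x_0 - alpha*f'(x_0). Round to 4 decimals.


We compute the gradient at x_0 and apply the update.
f'(x) = 32*x + 47
f'(-7.0853) = 32*-7.0853 + 47 = -179.7296
x_1 = -7.0853 - 0.001*-179.7296 = -6.9056


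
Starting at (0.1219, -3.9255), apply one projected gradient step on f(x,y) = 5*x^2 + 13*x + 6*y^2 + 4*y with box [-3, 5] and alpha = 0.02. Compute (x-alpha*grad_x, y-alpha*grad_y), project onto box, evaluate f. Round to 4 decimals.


Step 1: Compute gradient at (0.1219, -3.9255).
grad_x = 2*5*0.1219 + 13 = 14.219
grad_y = 2*6*-3.9255 + 4 = -43.106
Step 2: Gradient step.
x_raw = 0.1219 - 0.02*14.219 = -0.1625
y_raw = -3.9255 - 0.02*-43.106 = -3.0634
Step 3: Project onto [-3, 5].
x_proj = clip(-0.1625) = -0.1625
y_proj = clip(-3.0634) = -3.0
Step 4: Evaluate f.
f(-0.1625, -3.0) = 40.0198


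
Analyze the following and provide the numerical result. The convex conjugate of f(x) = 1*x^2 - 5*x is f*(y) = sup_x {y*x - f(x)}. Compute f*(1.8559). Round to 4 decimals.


f*(y) = sup_x {y*x - a*x^2 - b*x} = sup_x {(y-b)*x - a*x^2}
FOC: (y - b) - 2a*x = 0 => x* = (y - b)/(2a)
x* = (1.8559 + 5)/(2*1) = 3.428
f*(1.8559) = (y-b)^2/(4a) = (1.8559 + 5)^2/(4*1)
= 47.0034/4 = 11.7508


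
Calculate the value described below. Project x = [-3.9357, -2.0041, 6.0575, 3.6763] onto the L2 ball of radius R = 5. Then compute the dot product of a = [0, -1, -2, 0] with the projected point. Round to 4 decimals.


Step 1: Compute ||x|| (intermediates to 6 decimals).
||x|| = sqrt((-3.9357)^2 + (-2.0041)^2 + 6.0575^2 + 3.6763^2) = 8.349529
Step 2: Project.
Since ||x|| > R, scale = R/||x|| = 5/8.349529 = 0.598836, proj(x) = scale * x
proj(x) = [-2.356839, -1.200127, 3.627449, 2.201501]
Step 3: Dot product.
a^T * proj(x) = 0*(-2.356839) - 1*(-1.200127) - 2*3.627449 + 0*2.201501 = -6.0548


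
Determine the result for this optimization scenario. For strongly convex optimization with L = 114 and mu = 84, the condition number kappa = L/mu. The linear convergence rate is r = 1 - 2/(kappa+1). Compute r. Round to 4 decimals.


Step 1: Compute the condition number.
kappa = L/mu = 114/84 = 1.3571
Step 2: Compute the convergence rate.
r = 1 - 2/(kappa + 1) = 1 - 2*mu/(L + mu) = (L - mu)/(L + mu) = 30/198 = 0.1515


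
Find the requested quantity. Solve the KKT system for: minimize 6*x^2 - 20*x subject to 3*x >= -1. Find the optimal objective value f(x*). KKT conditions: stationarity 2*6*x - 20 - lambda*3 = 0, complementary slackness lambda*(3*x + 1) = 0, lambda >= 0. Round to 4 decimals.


Step 1: Try lambda = 0 (constraint inactive).
Stationarity: 2*6*x - 20 = 0
x* = 20/(2*6) = 5/3 = 1.6667 (rounded; the exact value 5/3 is used below)
Check constraint: 3*1.6667 = 5.0001 >= -1 -- satisfied.
Step 2: Compute optimal value.
f(x*) = 6*(5/3)^2 - 20*(5/3) = -16.6667


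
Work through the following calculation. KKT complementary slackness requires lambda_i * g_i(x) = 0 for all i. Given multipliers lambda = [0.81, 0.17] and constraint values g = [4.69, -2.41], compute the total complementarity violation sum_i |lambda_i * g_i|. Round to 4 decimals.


KKT complementary slackness check:
lambda_1 * g_1 = 0.81 * 4.69 = 3.7989
lambda_2 * g_2 = 0.17 * -2.41 = -0.4097
Total violation = 3.7989 + 0.4097 = 4.2086


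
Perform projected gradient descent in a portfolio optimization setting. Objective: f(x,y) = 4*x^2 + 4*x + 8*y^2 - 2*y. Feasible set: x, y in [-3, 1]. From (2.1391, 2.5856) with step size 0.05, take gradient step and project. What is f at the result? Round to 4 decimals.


Step 1: Compute gradient at (2.1391, 2.5856).
grad_x = 2*4*2.1391 + 4 = 21.1128
grad_y = 2*8*2.5856 - 2 = 39.3696
Step 2: Gradient step.
x_raw = 2.1391 - 0.05*21.1128 = 1.0835
y_raw = 2.5856 - 0.05*39.3696 = 0.6171
Step 3: Project onto [-3, 1].
x_proj = clip(1.0835) = 1.0
y_proj = clip(0.6171) = 0.6171
Step 4: Evaluate f.
f(1.0, 0.6171) = 9.8125


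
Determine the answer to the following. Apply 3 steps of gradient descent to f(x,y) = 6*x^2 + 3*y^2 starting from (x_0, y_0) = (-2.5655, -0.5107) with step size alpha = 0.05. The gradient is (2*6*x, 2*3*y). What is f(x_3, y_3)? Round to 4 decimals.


Gradient descent on f(x,y) = 6*x^2 + 3*y^2.
Starting point: (-2.5655, -0.5107), alpha = 0.05
Step 1: grad_x = 2*6*-2.5655 = -30.786, grad_y = 2*3*-0.5107 = -3.0642
  x_1 = -2.5655 - 0.05*-30.786 = -1.0262
  y_1 = -0.5107 - 0.05*-3.0642 = -0.3575
Step 2: grad_x = 2*6*-1.0262 = -12.3144, grad_y = 2*3*-0.3575 = -2.1449
  x_2 = -1.0262 - 0.05*-12.3144 = -0.4105
  y_2 = -0.3575 - 0.05*-2.1449 = -0.2502
Step 3: grad_x = 2*6*-0.4105 = -4.9258, grad_y = 2*3*-0.2502 = -1.5015
  x_3 = -0.4105 - 0.05*-4.9258 = -0.1642
  y_3 = -0.2502 - 0.05*-1.5015 = -0.1752
f(-0.1642, -0.1752) = 6*(-0.1642)^2 + 3*(-0.1752)^2 = 0.2538


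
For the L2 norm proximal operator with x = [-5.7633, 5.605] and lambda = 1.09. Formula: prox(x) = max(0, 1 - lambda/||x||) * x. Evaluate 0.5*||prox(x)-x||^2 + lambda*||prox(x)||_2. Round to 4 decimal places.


Step 1: Compute ||x||.
||x|| = 8.0394
Step 2: Compute scaling factor.
scale = max(0, 1 - 1.09/8.0394) = 0.8644
Step 3: prox(x) = [-4.9819, 4.8451]
||prox(x)|| = 6.9494
Step 4: Proximal objective.
0.5*||prox-x||^2 = 0.5941
lambda*||prox|| = 7.5748
Total = 8.1689


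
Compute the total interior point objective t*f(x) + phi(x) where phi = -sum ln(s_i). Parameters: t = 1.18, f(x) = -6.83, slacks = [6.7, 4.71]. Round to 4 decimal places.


Step 1: Compute log-barrier.
ln values: [1.9021, 1.5497]
phi = -(1.9021 + 1.5497) = -3.4518
Step 2: Compute augmented objective.
t*f(x) = 1.18*-6.83 = -8.0594
Total = -8.0594 - 3.4518 = -11.5112


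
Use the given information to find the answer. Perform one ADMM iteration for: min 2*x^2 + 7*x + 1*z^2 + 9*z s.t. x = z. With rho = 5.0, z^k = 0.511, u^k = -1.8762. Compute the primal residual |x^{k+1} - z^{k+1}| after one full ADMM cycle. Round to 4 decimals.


ADMM iteration with rho = 5.0, z^k = 0.511, u^k = -1.8762
Step 1: x-update.
Minimize 2*x^2 + 7*x + (5.0/2)*(x - 0.511 - 1.8762)^2
FOC: (2*2 + 5.0)*x = -7 + 5.0*(0.511 + 1.8762)
x^{k+1} = 0.5484
Step 2: z-update.
Minimize 1*z^2 + 9*z + (5.0/2)*(0.5484 - z - 1.8762)^2
FOC: (2*1 + 5.0)*z = -9 + 5.0*(0.5484 - 1.8762)
z^{k+1} = -2.2341
Step 3: u-update.
u^{k+1} = -1.8762 + 0.5484 + 2.2341 = 0.9064
Step 4: Primal residual = |0.5484 + 2.2341| = 2.7826


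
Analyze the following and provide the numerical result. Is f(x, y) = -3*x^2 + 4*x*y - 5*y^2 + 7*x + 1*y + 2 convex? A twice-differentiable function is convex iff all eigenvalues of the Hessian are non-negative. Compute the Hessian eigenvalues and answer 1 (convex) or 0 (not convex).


The Hessian of f(x,y) = -3*x^2 + 4*x*y - 5*y^2 + 7*x + 1*y + 2 is:
H = [[-6, 4], [4, -10]]
Trace = -6 - 10 = -16
Determinant = -6*-10 - (4)^2 = 44
Discriminant = (-16)^2 - 4*44 = 80.0
Eigenvalues: lambda_1 = -12.4721, lambda_2 = -3.5279
The function is not convex.

0


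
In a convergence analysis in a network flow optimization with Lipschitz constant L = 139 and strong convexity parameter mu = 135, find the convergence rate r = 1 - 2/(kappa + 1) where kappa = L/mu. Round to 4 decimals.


Step 1: Compute the condition number.
kappa = L/mu = 139/135 = 1.0296
Step 2: Compute the convergence rate.
r = 1 - 2/(kappa + 1) = 1 - 2*mu/(L + mu) = (L - mu)/(L + mu) = 4/274 = 0.0146


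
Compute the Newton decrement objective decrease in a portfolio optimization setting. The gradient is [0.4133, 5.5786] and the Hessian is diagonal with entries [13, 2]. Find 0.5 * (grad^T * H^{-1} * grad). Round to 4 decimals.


Step 1: H is diagonal, so H^(-1) * g = [0.0318, 2.7893].
Step 2: g^T H^(-1) g = sum_i g_i^2 / H_ii
  = (0.4133)^2/13 + (5.5786)^2/2
  = 0.0131 + 15.5604 = 15.5735
Step 3: Objective decrease = 0.5 * g^T H^(-1) g = 7.7868


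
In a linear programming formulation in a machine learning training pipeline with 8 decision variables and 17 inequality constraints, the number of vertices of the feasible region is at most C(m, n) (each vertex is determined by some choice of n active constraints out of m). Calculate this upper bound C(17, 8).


Each vertex corresponds to some choice of n active constraints out of m, so the number of vertices is at most C(m, n) = m! / (n!(m-n)!).
m = 17, n = 8
Numerator: 17 * 16 * 15 * 14 * 13 * 12 * 11 * 10
Denominator: 8! = 40320
C(17, 8) = 24310


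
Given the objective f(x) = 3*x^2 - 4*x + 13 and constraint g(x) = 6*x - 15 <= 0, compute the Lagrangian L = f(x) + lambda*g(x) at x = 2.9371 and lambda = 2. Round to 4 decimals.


Step 1: Evaluate f(x).
f(2.9371) = 3*2.9371^2 - 4*2.9371 + 13 = 27.1313
Step 2: Evaluate g(x).
g(2.9371) = 6*2.9371 - 15 = 2.6226
Step 3: Compute Lagrangian.
L = 27.1313 + 2*2.6226 = 32.3765


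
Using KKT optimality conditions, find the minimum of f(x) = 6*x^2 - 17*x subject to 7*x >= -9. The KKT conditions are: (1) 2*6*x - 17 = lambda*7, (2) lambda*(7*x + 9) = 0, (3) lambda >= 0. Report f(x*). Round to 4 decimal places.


Step 1: Try lambda = 0 (constraint inactive).
Stationarity: 2*6*x - 17 = 0
x* = 17/(2*6) = 17/12 = 1.4167 (rounded; the exact value 17/12 is used below)
Check constraint: 7*1.4167 = 9.9169 >= -9 -- satisfied.
Step 2: Compute optimal value.
f(x*) = 6*(17/12)^2 - 17*(17/12) = -12.0417


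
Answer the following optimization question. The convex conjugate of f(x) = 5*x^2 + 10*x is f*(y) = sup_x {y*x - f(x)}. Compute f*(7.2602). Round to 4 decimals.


f*(y) = sup_x {y*x - a*x^2 - b*x} = sup_x {(y-b)*x - a*x^2}
FOC: (y - b) - 2a*x = 0 => x* = (y - b)/(2a)
x* = (7.2602 - 10)/(2*5) = -0.274
f*(7.2602) = (y-b)^2/(4a) = (7.2602 - 10)^2/(4*5)
= 7.5065/20 = 0.3753


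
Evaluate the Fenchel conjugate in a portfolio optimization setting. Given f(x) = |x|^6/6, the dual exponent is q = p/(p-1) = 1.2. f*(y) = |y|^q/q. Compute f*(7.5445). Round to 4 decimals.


The conjugate exponent q satisfies 1/p + 1/q = 1.
p = 6, so q = 6/(6 - 1) = 1.2
|y|^q = 7.5445^1.2 = 11.302
f*(7.5445) = 11.302 / 1.2 = 9.4184


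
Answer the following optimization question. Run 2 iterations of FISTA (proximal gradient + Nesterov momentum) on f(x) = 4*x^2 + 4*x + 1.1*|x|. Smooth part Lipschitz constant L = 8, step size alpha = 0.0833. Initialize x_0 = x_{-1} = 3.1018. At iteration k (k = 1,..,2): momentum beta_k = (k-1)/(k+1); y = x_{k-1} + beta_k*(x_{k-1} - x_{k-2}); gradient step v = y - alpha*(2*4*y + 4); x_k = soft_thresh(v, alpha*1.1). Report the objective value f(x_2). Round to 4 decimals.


FISTA on f(x) = 4*x^2 + 4*x + 1.1*|x|
L = 8, alpha = 0.0833
Iteration 1: beta = 0.0, y = 3.1018 + 0.0*(3.1018 - 3.1018) = 3.1018
  grad(y) = 28.8144, v = y - alpha*grad = 0.7016
  prox(v) = soft_thresh(0.7016, 0.0916) = 0.6099
Iteration 2: beta = 0.3333, y = 0.6099 + 0.3333*(0.6099 - 3.1018) = -0.2207
  grad(y) = 2.2345, v = y - alpha*grad = -0.4068
  prox(v) = soft_thresh(-0.4068, 0.0916) = -0.3152
f(x_2) = 4*(-0.3152)^2 + 4*(-0.3152) + 1.1*|-0.3152| = -0.5167


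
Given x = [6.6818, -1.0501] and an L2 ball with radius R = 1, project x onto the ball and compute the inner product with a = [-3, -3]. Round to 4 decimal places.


Step 1: Compute ||x|| (intermediates to 6 decimals).
||x|| = sqrt(6.6818^2 + (-1.0501)^2) = 6.763813
Step 2: Project.
Since ||x|| > R, scale = R/||x|| = 1/6.763813 = 0.147846, proj(x) = scale * x
proj(x) = [0.987877, -0.155253]
Step 3: Dot product.
a^T * proj(x) = -3*0.987877 - 3*(-0.155253) = -2.4979


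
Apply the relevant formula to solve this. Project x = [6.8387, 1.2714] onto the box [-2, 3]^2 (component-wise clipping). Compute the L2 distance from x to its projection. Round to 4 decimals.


Project each component onto [-2, 3].
clip(6.8387) = 3.0, clip(1.2714) = 1.2714
Projection = [3.0, 1.2714]
Squared diffs: [14.7356, 0.0]
Distance = sqrt(14.7356) = 3.8387


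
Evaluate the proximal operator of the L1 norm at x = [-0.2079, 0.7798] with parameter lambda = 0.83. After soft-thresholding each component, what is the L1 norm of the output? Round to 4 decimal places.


Soft-thresholding with lambda = 0.83:
prox(-0.2079) = sign(-0.2079)*max(|-0.2079| - 0.83, 0) = 0.0
prox(0.7798) = sign(0.7798)*max(|0.7798| - 0.83, 0) = 0.0
prox(x) = [0.0, 0.0]
||prox(x)||_1 = 0.0 + 0.0 = 0.0


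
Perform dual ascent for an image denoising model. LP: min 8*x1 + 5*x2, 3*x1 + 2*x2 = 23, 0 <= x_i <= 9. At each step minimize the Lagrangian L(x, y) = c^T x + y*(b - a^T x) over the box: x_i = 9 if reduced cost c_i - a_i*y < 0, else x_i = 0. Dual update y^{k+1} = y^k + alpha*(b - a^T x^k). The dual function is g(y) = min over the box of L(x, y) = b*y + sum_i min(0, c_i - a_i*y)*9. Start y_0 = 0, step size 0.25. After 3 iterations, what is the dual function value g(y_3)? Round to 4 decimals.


Dual ascent for LP: min 8*x1 + 5*x2, 3*x1 + 2*x2 = 23, 0 <= x_i <= 9
Step 1: y^k = 0.0, reduced costs: (8.0, 5.0)
  x^k = (0.0, 0.0), subgradient = b - a^T x = 23.0
  y^{k+1} = 0.0 + 0.25*23.0 = 5.75
Step 2: y^k = 5.75, reduced costs: (-9.25, -6.5)
  x^k = (9.0, 9.0), subgradient = b - a^T x = -22.0
  y^{k+1} = 5.75 + 0.25*-22.0 = 0.25
Step 3: y^k = 0.25, reduced costs: (7.25, 4.5)
  x^k = (0.0, 0.0), subgradient = b - a^T x = 23.0
  y^{k+1} = 0.25 + 0.25*23.0 = 6.0
Dual objective at y_3 = 6.0: reduced costs (-10.0, -7.0), box minimizer x = (9.0, 9.0)
g(y_3) = b*y + (c1 - a1*y)*x1 + (c2 - a2*y)*x2 = 23*6.0 + (-10.0)*9.0 + (-7.0)*9.0 = 138.0 - 90.0 - 63.0 = -15.0


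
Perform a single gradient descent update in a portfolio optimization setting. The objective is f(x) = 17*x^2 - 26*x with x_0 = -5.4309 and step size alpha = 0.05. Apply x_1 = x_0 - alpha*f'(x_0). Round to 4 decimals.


We compute the gradient at x_0 and apply the update.
f'(x) = 34*x - 26
f'(-5.4309) = 34*-5.4309 - 26 = -210.6506
x_1 = -5.4309 - 0.05*-210.6506 = 5.1016


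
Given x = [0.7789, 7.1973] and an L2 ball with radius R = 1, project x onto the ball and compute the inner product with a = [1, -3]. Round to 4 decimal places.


Step 1: Compute ||x|| (intermediates to 6 decimals).
||x|| = sqrt(0.7789^2 + 7.1973^2) = 7.239324
Step 2: Project.
Since ||x|| > R, scale = R/||x|| = 1/7.239324 = 0.138134, proj(x) = scale * x
proj(x) = [0.107593, 0.994192]
Step 3: Dot product.
a^T * proj(x) = 1*0.107593 - 3*0.994192 = -2.875


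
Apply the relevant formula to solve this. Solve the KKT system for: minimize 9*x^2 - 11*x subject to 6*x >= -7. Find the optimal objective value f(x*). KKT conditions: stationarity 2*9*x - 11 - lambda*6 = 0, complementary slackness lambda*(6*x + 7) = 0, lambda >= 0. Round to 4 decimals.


Step 1: Try lambda = 0 (constraint inactive).
Stationarity: 2*9*x - 11 = 0
x* = 11/(2*9) = 11/18 = 0.6111 (rounded; the exact value 11/18 is used below)
Check constraint: 6*0.6111 = 3.6666 >= -7 -- satisfied.
Step 2: Compute optimal value.
f(x*) = 9*(11/18)^2 - 11*(11/18) = -3.3611


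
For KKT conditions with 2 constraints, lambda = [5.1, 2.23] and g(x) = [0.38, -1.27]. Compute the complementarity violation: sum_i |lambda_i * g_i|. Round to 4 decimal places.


KKT complementary slackness check:
lambda_1 * g_1 = 5.1 * 0.38 = 1.938
lambda_2 * g_2 = 2.23 * -1.27 = -2.8321
Total violation = 1.938 + 2.8321 = 4.7701


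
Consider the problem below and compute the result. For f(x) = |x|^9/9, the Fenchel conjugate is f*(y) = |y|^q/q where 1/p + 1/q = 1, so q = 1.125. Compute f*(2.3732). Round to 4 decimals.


The conjugate exponent q satisfies 1/p + 1/q = 1.
p = 9, so q = 9/(9 - 1) = 1.125
|y|^q = 2.3732^1.125 = 2.6439
f*(2.3732) = 2.6439 / 1.125 = 2.3502


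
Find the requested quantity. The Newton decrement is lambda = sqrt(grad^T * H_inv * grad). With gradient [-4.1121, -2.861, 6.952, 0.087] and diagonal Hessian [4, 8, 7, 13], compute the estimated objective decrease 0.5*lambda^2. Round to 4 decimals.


Step 1: H is diagonal, so H^(-1) * g = [-1.028, -0.3576, 0.9931, 0.0067].
Step 2: g^T H^(-1) g = sum_i g_i^2 / H_ii
  = (-4.1121)^2/4 + (-2.861)^2/8 + (6.952)^2/7 + (0.087)^2/13
  = 4.2273 + 1.0232 + 6.9043 + 0.0006 = 12.1554
Step 3: Objective decrease = 0.5 * g^T H^(-1) g = 6.0777


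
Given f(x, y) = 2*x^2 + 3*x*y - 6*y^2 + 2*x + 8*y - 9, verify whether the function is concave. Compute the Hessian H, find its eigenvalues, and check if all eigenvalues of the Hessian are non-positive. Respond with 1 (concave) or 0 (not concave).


The Hessian of f(x,y) = 2*x^2 + 3*x*y - 6*y^2 + 2*x + 8*y - 9 is:
H = [[4, 3], [3, -12]]
Trace = 4 - 12 = -8
Determinant = 4*-12 - (3)^2 = -57
Discriminant = (-8)^2 - 4*-57 = 292.0
Eigenvalues: lambda_1 = -12.544, lambda_2 = 4.544
The function is not concave.

0


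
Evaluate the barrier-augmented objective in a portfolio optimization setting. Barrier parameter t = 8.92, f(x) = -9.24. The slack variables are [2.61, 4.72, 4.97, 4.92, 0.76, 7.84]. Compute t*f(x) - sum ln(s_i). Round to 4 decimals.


Step 1: Compute log-barrier.
ln values: [0.9594, 1.5518, 1.6034, 1.5933, -0.2744, 2.0592]
phi = -(0.9594 + 1.5518 + 1.6034 + 1.5933 - 0.2744 + 2.0592) = -7.4927
Step 2: Compute augmented objective.
t*f(x) = 8.92*-9.24 = -82.4208
Total = -82.4208 - 7.4927 = -89.9135


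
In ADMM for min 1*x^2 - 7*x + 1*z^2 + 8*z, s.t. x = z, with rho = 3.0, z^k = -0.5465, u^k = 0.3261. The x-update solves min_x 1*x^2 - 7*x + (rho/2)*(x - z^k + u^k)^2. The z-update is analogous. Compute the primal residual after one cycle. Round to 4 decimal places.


ADMM iteration with rho = 3.0, z^k = -0.5465, u^k = 0.3261
Step 1: x-update.
Minimize 1*x^2 - 7*x + (3.0/2)*(x + 0.5465 + 0.3261)^2
FOC: (2*1 + 3.0)*x = 7 + 3.0*(-0.5465 - 0.3261)
x^{k+1} = 0.8764
Step 2: z-update.
Minimize 1*z^2 + 8*z + (3.0/2)*(0.8764 - z + 0.3261)^2
FOC: (2*1 + 3.0)*z = -8 + 3.0*(0.8764 + 0.3261)
z^{k+1} = -0.8785
Step 3: u-update.
u^{k+1} = 0.3261 + 0.8764 + 0.8785 = 2.081
Step 4: Primal residual = |0.8764 + 0.8785| = 1.7549


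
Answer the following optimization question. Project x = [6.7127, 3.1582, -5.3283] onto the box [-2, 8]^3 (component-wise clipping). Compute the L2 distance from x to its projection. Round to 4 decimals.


Project each component onto [-2, 8].
clip(6.7127) = 6.7127, clip(3.1582) = 3.1582, clip(-5.3283) = -2.0
Projection = [6.7127, 3.1582, -2.0]
Squared diffs: [0.0, 0.0, 11.0776]
Distance = sqrt(11.0776) = 3.3283


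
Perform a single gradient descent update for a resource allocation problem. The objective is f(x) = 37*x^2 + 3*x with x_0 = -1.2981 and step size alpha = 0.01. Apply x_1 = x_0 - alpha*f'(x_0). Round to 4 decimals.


We compute the gradient at x_0 and apply the update.
f'(x) = 74*x + 3
f'(-1.2981) = 74*-1.2981 + 3 = -93.0594
x_1 = -1.2981 - 0.01*-93.0594 = -0.3675


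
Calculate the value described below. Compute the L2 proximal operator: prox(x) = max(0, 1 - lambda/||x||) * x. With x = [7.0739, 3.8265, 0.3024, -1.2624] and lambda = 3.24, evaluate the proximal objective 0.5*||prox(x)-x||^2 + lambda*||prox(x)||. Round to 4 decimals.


Step 1: Compute ||x||.
||x|| = 8.1466
Step 2: Compute scaling factor.
scale = max(0, 1 - 3.24/8.1466) = 0.6023
Step 3: prox(x) = [4.2605, 2.3047, 0.1821, -0.7603]
||prox(x)|| = 4.9066
Step 4: Proximal objective.
0.5*||prox-x||^2 = 5.2488
lambda*||prox|| = 15.8974
Total = 21.1462


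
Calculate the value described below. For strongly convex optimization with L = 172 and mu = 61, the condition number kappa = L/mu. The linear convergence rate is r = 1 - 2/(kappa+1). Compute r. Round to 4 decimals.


Step 1: Compute the condition number.
kappa = L/mu = 172/61 = 2.8197
Step 2: Compute the convergence rate.
r = 1 - 2/(kappa + 1) = 1 - 2*mu/(L + mu) = (L - mu)/(L + mu) = 111/233 = 0.4764


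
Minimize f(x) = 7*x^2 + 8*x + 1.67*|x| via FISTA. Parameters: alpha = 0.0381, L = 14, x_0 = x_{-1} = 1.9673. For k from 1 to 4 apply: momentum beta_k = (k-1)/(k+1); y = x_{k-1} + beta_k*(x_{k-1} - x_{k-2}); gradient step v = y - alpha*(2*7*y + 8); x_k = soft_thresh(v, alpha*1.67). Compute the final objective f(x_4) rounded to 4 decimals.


FISTA on f(x) = 7*x^2 + 8*x + 1.67*|x|
L = 14, alpha = 0.0381
Iteration 1: beta = 0.0, y = 1.9673 + 0.0*(1.9673 - 1.9673) = 1.9673
  grad(y) = 35.5422, v = y - alpha*grad = 0.6131
  prox(v) = soft_thresh(0.6131, 0.0636) = 0.5495
Iteration 2: beta = 0.3333, y = 0.5495 + 0.3333*(0.5495 - 1.9673) = 0.0769
  grad(y) = 9.0769, v = y - alpha*grad = -0.2689
  prox(v) = soft_thresh(-0.2689, 0.0636) = -0.2053
Iteration 3: beta = 0.5, y = -0.2053 + 0.5*(-0.2053 - 0.5495) = -0.5827
  grad(y) = -0.1575, v = y - alpha*grad = -0.5767
  prox(v) = soft_thresh(-0.5767, 0.0636) = -0.5131
Iteration 4: beta = 0.6, y = -0.5131 + 0.6*(-0.5131 + 0.2053) = -0.6977
  grad(y) = -1.768, v = y - alpha*grad = -0.6304
  prox(v) = soft_thresh(-0.6304, 0.0636) = -0.5667
f(x_4) = 7*(-0.5667)^2 + 8*(-0.5667) + 1.67*|-0.5667| = -1.3391


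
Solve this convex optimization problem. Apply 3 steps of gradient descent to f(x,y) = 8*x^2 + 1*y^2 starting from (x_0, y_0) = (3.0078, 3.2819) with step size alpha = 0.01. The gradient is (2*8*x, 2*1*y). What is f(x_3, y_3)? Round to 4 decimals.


Gradient descent on f(x,y) = 8*x^2 + 1*y^2.
Starting point: (3.0078, 3.2819), alpha = 0.01
Step 1: grad_x = 2*8*3.0078 = 48.1248, grad_y = 2*1*3.2819 = 6.5638
  x_1 = 3.0078 - 0.01*48.1248 = 2.5266
  y_1 = 3.2819 - 0.01*6.5638 = 3.2163
Step 2: grad_x = 2*8*2.5266 = 40.4248, grad_y = 2*1*3.2163 = 6.4325
  x_2 = 2.5266 - 0.01*40.4248 = 2.1223
  y_2 = 3.2163 - 0.01*6.4325 = 3.1519
Step 3: grad_x = 2*8*2.1223 = 33.9569, grad_y = 2*1*3.1519 = 6.3039
  x_3 = 2.1223 - 0.01*33.9569 = 1.7827
  y_3 = 3.1519 - 0.01*6.3039 = 3.0889
f(1.7827, 3.0889) = 8*1.7827^2 + 1*3.0889^2 = 34.9664


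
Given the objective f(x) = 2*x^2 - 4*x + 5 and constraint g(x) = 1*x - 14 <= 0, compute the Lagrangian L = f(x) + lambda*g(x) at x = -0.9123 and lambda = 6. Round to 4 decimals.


Step 1: Evaluate f(x).
f(-0.9123) = 2*(-0.9123)^2 - 4*(-0.9123) + 5 = 10.3138
Step 2: Evaluate g(x).
g(-0.9123) = 1*-0.9123 - 14 = -14.9123
Step 3: Compute Lagrangian.
L = 10.3138 + 6*-14.9123 = -79.16


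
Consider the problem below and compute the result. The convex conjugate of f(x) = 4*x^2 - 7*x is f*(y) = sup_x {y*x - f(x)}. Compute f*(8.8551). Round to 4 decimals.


f*(y) = sup_x {y*x - a*x^2 - b*x} = sup_x {(y-b)*x - a*x^2}
FOC: (y - b) - 2a*x = 0 => x* = (y - b)/(2a)
x* = (8.8551 + 7)/(2*4) = 1.9819
f*(8.8551) = (y-b)^2/(4a) = (8.8551 + 7)^2/(4*4)
= 251.3842/16 = 15.7115


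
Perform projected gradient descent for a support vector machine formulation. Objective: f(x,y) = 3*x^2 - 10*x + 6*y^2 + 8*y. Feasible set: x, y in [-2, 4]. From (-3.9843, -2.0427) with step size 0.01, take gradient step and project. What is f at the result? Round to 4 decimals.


Step 1: Compute gradient at (-3.9843, -2.0427).
grad_x = 2*3*-3.9843 - 10 = -33.9058
grad_y = 2*6*-2.0427 + 8 = -16.5124
Step 2: Gradient step.
x_raw = -3.9843 - 0.01*-33.9058 = -3.6452
y_raw = -2.0427 - 0.01*-16.5124 = -1.8776
Step 3: Project onto [-2, 4].
x_proj = clip(-3.6452) = -2.0
y_proj = clip(-1.8776) = -1.8776
Step 4: Evaluate f.
f(-2.0, -1.8776) = 38.1311


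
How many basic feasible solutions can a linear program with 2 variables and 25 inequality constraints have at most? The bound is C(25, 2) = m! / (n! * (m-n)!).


Each vertex corresponds to some choice of n active constraints out of m, so the number of vertices is at most C(m, n) = m! / (n!(m-n)!).
m = 25, n = 2
Numerator: 25 * 24
Denominator: 2! = 2
C(25, 2) = 300


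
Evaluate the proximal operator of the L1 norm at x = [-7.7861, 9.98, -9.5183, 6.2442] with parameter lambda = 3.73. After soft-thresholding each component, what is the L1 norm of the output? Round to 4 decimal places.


Soft-thresholding with lambda = 3.73:
prox(-7.7861) = sign(-7.7861)*max(|-7.7861| - 3.73, 0) = -4.0561
prox(9.98) = sign(9.98)*max(|9.98| - 3.73, 0) = 6.25
prox(-9.5183) = sign(-9.5183)*max(|-9.5183| - 3.73, 0) = -5.7883
prox(6.2442) = sign(6.2442)*max(|6.2442| - 3.73, 0) = 2.5142
prox(x) = [-4.0561, 6.25, -5.7883, 2.5142]
||prox(x)||_1 = 4.0561 + 6.25 + 5.7883 + 2.5142 = 18.6086


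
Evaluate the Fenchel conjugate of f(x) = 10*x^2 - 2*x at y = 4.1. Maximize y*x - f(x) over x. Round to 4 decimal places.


f*(y) = sup_x {y*x - a*x^2 - b*x} = sup_x {(y-b)*x - a*x^2}
FOC: (y - b) - 2a*x = 0 => x* = (y - b)/(2a)
x* = (4.1 + 2)/(2*10) = 0.305
f*(4.1) = (y-b)^2/(4a) = (4.1 + 2)^2/(4*10)
= 37.21/40 = 0.9303


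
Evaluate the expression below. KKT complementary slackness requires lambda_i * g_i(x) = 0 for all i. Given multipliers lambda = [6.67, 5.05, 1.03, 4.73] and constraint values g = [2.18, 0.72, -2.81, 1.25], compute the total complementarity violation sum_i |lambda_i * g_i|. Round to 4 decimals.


KKT complementary slackness check:
lambda_1 * g_1 = 6.67 * 2.18 = 14.5406
lambda_2 * g_2 = 5.05 * 0.72 = 3.636
lambda_3 * g_3 = 1.03 * -2.81 = -2.8943
lambda_4 * g_4 = 4.73 * 1.25 = 5.9125
Total violation = 14.5406 + 3.636 + 2.8943 + 5.9125 = 26.9834


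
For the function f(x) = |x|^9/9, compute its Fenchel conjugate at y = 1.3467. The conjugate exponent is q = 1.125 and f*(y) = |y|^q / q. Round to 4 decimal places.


The conjugate exponent q satisfies 1/p + 1/q = 1.
p = 9, so q = 9/(9 - 1) = 1.125
|y|^q = 1.3467^1.125 = 1.3978
f*(1.3467) = 1.3978 / 1.125 = 1.2424


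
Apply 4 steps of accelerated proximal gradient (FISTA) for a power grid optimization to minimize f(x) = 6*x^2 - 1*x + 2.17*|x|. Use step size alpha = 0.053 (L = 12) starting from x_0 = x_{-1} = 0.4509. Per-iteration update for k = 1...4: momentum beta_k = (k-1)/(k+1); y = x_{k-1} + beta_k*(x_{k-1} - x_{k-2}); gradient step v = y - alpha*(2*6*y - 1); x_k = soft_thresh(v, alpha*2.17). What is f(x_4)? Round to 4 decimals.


FISTA on f(x) = 6*x^2 - 1*x + 2.17*|x|
L = 12, alpha = 0.053
Iteration 1: beta = 0.0, y = 0.4509 + 0.0*(0.4509 - 0.4509) = 0.4509
  grad(y) = 4.4108, v = y - alpha*grad = 0.2171
  prox(v) = soft_thresh(0.2171, 0.115) = 0.1021
Iteration 2: beta = 0.3333, y = 0.1021 + 0.3333*(0.1021 - 0.4509) = -0.0141
  grad(y) = -1.1697, v = y - alpha*grad = 0.0479
  prox(v) = soft_thresh(0.0479, 0.115) = 0.0
Iteration 3: beta = 0.5, y = 0.0 + 0.5*(0.0 - 0.1021) = -0.0511
  grad(y) = -1.6127, v = y - alpha*grad = 0.0344
  prox(v) = soft_thresh(0.0344, 0.115) = 0.0
Iteration 4: beta = 0.6, y = 0.0 + 0.6*(0.0 - 0.0) = 0.0
  grad(y) = -1.0, v = y - alpha*grad = 0.053
  prox(v) = soft_thresh(0.053, 0.115) = 0.0
f(x_4) = 6*0.0^2 - 1*0.0 + 2.17*|0.0| = 0.0


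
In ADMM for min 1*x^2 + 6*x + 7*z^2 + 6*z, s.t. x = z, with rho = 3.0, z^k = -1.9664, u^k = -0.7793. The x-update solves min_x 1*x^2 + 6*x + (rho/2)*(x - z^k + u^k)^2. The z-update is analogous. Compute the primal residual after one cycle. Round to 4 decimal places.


ADMM iteration with rho = 3.0, z^k = -1.9664, u^k = -0.7793
Step 1: x-update.
Minimize 1*x^2 + 6*x + (3.0/2)*(x + 1.9664 - 0.7793)^2
FOC: (2*1 + 3.0)*x = -6 + 3.0*(-1.9664 + 0.7793)
x^{k+1} = -1.9123
Step 2: z-update.
Minimize 7*z^2 + 6*z + (3.0/2)*(-1.9123 - z - 0.7793)^2
FOC: (2*7 + 3.0)*z = -6 + 3.0*(-1.9123 - 0.7793)
z^{k+1} = -0.8279
Step 3: u-update.
u^{k+1} = -0.7793 - 1.9123 + 0.8279 = -1.8636
Step 4: Primal residual = |-1.9123 + 0.8279| = 1.0843


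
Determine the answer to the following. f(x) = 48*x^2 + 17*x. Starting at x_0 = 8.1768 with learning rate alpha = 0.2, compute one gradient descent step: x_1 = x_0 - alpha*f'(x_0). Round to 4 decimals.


We compute the gradient at x_0 and apply the update.
f'(x) = 96*x + 17
f'(8.1768) = 96*8.1768 + 17 = 801.9728
x_1 = 8.1768 - 0.2*801.9728 = -152.2178


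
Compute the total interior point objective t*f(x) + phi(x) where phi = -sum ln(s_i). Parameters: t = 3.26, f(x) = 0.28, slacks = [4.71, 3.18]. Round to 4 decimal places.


Step 1: Compute log-barrier.
ln values: [1.5497, 1.1569]
phi = -(1.5497 + 1.1569) = -2.7066
Step 2: Compute augmented objective.
t*f(x) = 3.26*0.28 = 0.9128
Total = 0.9128 - 2.7066 = -1.7938


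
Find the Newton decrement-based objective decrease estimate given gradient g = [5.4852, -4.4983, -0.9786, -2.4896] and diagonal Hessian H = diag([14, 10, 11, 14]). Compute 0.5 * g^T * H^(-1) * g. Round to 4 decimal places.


Step 1: H is diagonal, so H^(-1) * g = [0.3918, -0.4498, -0.089, -0.1778].
Step 2: g^T H^(-1) g = sum_i g_i^2 / H_ii
  = (5.4852)^2/14 + (-4.4983)^2/10 + (-0.9786)^2/11 + (-2.4896)^2/14
  = 2.1491 + 2.0235 + 0.0871 + 0.4427 = 4.7024
Step 3: Objective decrease = 0.5 * g^T H^(-1) g = 2.3512


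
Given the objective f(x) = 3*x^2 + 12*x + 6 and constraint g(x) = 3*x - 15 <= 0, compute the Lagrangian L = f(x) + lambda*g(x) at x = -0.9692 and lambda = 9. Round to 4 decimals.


Step 1: Evaluate f(x).
f(-0.9692) = 3*(-0.9692)^2 + 12*(-0.9692) + 6 = -2.8124
Step 2: Evaluate g(x).
g(-0.9692) = 3*-0.9692 - 15 = -17.9076
Step 3: Compute Lagrangian.
L = -2.8124 + 9*-17.9076 = -163.9808


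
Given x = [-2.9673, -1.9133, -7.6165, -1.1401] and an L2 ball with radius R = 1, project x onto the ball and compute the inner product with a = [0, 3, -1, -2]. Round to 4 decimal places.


Step 1: Compute ||x|| (intermediates to 6 decimals).
||x|| = sqrt((-2.9673)^2 + (-1.9133)^2 + (-7.6165)^2 + (-1.1401)^2) = 8.4721
Step 2: Project.
Since ||x|| > R, scale = R/||x|| = 1/8.4721 = 0.118034, proj(x) = scale * x
proj(x) = [-0.350242, -0.225834, -0.899006, -0.134571]
Step 3: Dot product.
a^T * proj(x) = 0*(-0.350242) + 3*(-0.225834) - 1*(-0.899006) - 2*(-0.134571) = 0.4906


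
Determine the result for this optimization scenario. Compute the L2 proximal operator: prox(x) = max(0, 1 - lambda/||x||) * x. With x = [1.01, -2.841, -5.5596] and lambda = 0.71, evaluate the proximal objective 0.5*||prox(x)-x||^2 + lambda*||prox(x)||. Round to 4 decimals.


Step 1: Compute ||x||.
||x|| = 6.3246
Step 2: Compute scaling factor.
scale = max(0, 1 - 0.71/6.3246) = 0.8877
Step 3: prox(x) = [0.8966, -2.5221, -4.9355]
||prox(x)|| = 5.6146
Step 4: Proximal objective.
0.5*||prox-x||^2 = 0.2521
lambda*||prox|| = 3.9864
Total = 4.2384


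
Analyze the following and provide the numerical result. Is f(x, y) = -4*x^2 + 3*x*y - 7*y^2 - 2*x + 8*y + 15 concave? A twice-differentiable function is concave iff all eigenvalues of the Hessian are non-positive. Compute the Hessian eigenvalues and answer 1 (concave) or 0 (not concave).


The Hessian of f(x,y) = -4*x^2 + 3*x*y - 7*y^2 - 2*x + 8*y + 15 is:
H = [[-8, 3], [3, -14]]
Trace = -8 - 14 = -22
Determinant = -8*-14 - (3)^2 = 103
Discriminant = (-22)^2 - 4*103 = 72.0
Eigenvalues: lambda_1 = -15.2426, lambda_2 = -6.7574
The function is concave.

1


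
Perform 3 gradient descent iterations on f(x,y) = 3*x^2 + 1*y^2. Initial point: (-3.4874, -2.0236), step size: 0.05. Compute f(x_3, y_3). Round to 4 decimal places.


Gradient descent on f(x,y) = 3*x^2 + 1*y^2.
Starting point: (-3.4874, -2.0236), alpha = 0.05
Step 1: grad_x = 2*3*-3.4874 = -20.9244, grad_y = 2*1*-2.0236 = -4.0472
  x_1 = -3.4874 - 0.05*-20.9244 = -2.4412
  y_1 = -2.0236 - 0.05*-4.0472 = -1.8212
Step 2: grad_x = 2*3*-2.4412 = -14.6471, grad_y = 2*1*-1.8212 = -3.6425
  x_2 = -2.4412 - 0.05*-14.6471 = -1.7088
  y_2 = -1.8212 - 0.05*-3.6425 = -1.6391
Step 3: grad_x = 2*3*-1.7088 = -10.253, grad_y = 2*1*-1.6391 = -3.2782
  x_3 = -1.7088 - 0.05*-10.253 = -1.1962
  y_3 = -1.6391 - 0.05*-3.2782 = -1.4752
f(-1.1962, -1.4752) = 3*(-1.1962)^2 + 1*(-1.4752)^2 = 6.4688


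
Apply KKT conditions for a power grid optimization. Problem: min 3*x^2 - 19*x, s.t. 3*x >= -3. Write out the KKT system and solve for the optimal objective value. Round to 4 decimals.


Step 1: Try lambda = 0 (constraint inactive).
Stationarity: 2*3*x - 19 = 0
x* = 19/(2*3) = 19/6 = 3.1667 (rounded; the exact value 19/6 is used below)
Check constraint: 3*3.1667 = 9.5001 >= -3 -- satisfied.
Step 2: Compute optimal value.
f(x*) = 3*(19/6)^2 - 19*(19/6) = -30.0833


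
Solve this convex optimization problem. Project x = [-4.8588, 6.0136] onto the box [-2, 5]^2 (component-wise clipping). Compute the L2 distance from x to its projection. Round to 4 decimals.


Project each component onto [-2, 5].
clip(-4.8588) = -2.0, clip(6.0136) = 5.0
Projection = [-2.0, 5.0]
Squared diffs: [8.1727, 1.0274]
Distance = sqrt(9.2001) = 3.0332


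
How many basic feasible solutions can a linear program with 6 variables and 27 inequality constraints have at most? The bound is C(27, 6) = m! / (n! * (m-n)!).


Each vertex corresponds to some choice of n active constraints out of m, so the number of vertices is at most C(m, n) = m! / (n!(m-n)!).
m = 27, n = 6
Numerator: 27 * 26 * 25 * 24 * 23 * 22
Denominator: 6! = 720
C(27, 6) = 296010
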